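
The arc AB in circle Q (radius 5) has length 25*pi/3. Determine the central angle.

θ = 360 × 25*pi/3 / (2π × 5) = 300° (rearranging arc length formula).

300°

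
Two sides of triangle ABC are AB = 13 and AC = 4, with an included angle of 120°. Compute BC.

Law of cosines: BC^2 = 13^2 + 4^2 - 2(13)(4)cos(120°) = 237, so BC = sqrt(237).

sqrt(237)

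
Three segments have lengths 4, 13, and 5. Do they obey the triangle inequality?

The longest side is 13. The other two sides sum to 4 + 5 = 9.
Since 9 ≤ 13, the two shorter sides cannot reach around to close the triangle.

No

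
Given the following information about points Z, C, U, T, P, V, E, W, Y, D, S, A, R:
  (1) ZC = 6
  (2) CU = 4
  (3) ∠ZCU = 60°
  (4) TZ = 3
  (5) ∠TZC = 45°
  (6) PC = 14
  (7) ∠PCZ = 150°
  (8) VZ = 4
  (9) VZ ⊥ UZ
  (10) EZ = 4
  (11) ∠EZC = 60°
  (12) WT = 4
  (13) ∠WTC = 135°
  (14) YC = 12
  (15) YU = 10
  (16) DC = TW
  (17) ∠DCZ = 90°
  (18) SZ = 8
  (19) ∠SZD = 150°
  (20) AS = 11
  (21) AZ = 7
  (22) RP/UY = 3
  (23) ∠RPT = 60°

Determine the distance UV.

Step 1: By the law of cosines on triangle ZCU: ZU² = 6² + 4² − 2·6·4·cos(60°) = 28, so ZU = 2·√7.
Step 2: By the law of cosines on triangle UZV: UV² = (2·√7)² + 4² − 2·2·√7·4·cos(90°) = 44, so UV = 2·√11.

Therefore, the length of UV = 2·√11.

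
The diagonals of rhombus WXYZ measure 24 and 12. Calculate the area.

Area of a rhombus = (d1 * d2) / 2
Area = (24 * 12) / 2
Area = 288 / 2
Area = 144

144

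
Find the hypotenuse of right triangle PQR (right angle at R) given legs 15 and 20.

In a right triangle, the square of the hypotenuse equals the sum of the squares of the two legs.
The legs are 15 and 20, so the hypotenuse = sqrt(225 + 400) = sqrt(625) = 25.

25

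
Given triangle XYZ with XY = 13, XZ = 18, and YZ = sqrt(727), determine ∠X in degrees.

By the inverse law of cosines: cos(X) = (XY² + XZ² - YZ²) / (2 × XY × XZ)
cos(X) = (13² + 18² - (sqrt(727))²) / (2 × 13 × 18)
cos(X) = (169 + 324 - (727)) / 468
cos(X) = -1/2
X = arccos(-1/2) = 120°

120°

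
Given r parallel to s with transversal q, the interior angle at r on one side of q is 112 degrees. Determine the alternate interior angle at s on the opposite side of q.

Alternate interior angles formed by parallel lines and a transversal are equal.
The given angle is 112 degrees.
The alternate interior angle = 112 degrees.

112 degrees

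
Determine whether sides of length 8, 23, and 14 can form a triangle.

Check the triangle inequality: 8 + 14 = 22 ≤ 23.
Since the sum of two sides does not exceed the third, no triangle can be formed.

No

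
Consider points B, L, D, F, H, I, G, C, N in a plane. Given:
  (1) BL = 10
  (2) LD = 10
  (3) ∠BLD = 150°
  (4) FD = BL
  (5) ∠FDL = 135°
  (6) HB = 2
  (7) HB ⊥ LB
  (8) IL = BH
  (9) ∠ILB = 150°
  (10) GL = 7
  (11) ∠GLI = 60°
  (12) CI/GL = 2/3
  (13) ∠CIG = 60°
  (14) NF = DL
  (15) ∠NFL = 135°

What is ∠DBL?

Step 1: By the law of cosines on triangle BLD: BD² = 10² + 10² − 2·10·10·cos(150°) = 373.21, so BD ≈ 19.32.
Step 2: By the inverse law of cosines on triangle DBL: cos(∠DBL) = (19.32² + 10² − 10²) / (2·19.32·10) = 373.21/386.37 = 0.9659, so ∠DBL = 15°.

Therefore, the measure of angle ∠DBL = 15°.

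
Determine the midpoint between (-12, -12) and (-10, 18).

M = ((x₁ + x₂)/2, (y₁ + y₂)/2)
= ((-12 + -10)/2, (-12 + 18)/2)
= (-22/2, 6/2) = (-11, 3)

(-11, 3)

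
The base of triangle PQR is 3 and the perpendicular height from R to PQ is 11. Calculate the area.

A triangle's area is half the area of a rectangle with the same base and height.
Area = (1/2) * 3 * 11 = 33/2.

33/2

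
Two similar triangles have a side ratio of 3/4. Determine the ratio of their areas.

The ratio of areas of similar triangles equals the square of the side ratio.
Side ratio = 3:4
Area ratio = (3/4)^2 = 9/16 = 9:16

9:16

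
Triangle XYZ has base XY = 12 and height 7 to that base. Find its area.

Area = (1/2)(12)(7) = 42

42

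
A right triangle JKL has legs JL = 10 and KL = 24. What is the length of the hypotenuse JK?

By the Pythagorean theorem: JK^2 = JL^2 + KL^2
JK^2 = 10^2 + 24^2 = 100 + 576 = 676
JK = sqrt(676) = 26

26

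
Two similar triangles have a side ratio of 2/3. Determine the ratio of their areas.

Area scales with the square of linear dimensions. If every length is multiplied by 2/3, then the area is multiplied by (2/3)^2 = 4/9.
The area ratio is 4:9.

4:9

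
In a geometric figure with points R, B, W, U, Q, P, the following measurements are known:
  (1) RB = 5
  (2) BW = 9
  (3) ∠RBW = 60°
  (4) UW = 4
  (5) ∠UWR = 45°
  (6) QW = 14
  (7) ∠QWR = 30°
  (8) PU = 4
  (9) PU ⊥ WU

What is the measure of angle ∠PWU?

Step 1: By the law of cosines on triangle WUP: WP² = 4² + 4² − 2·4·4·cos(90°) = 32, so WP = 4·√2.
Step 2: By the inverse law of cosines on triangle PWU: cos(∠PWU) = ((4·√2)² + 4² − 4²) / (2·4·√2·4) = 32/45.25 = 0.7071, so ∠PWU = 45°.

Therefore, the measure of angle ∠PWU = 45°.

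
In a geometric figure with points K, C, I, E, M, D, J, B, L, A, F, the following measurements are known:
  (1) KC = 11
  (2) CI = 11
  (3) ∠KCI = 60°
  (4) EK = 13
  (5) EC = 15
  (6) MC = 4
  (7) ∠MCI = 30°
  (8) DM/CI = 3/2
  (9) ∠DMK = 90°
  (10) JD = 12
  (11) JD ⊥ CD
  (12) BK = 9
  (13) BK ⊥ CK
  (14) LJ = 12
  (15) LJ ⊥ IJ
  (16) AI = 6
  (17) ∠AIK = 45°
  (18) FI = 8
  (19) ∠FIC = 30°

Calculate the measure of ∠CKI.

Step 1: By the law of cosines on triangle KCI: KI² = 11² + 11² − 2·11·11·cos(60°) = 121, so KI = 11.
Step 2: By the inverse law of cosines on triangle CKI: cos(∠CKI) = (11² + 11² − 11²) / (2·11·11) = 121/242 = 0.5, so ∠CKI = 60°.

Therefore, the measure of angle ∠CKI = 60°.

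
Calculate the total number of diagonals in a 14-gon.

Each of the 14 vertices connects to 11 non-adjacent vertices via diagonals.
Total connections = 14 × 11 = 154, but each diagonal is counted twice.
Number of diagonals = 154 / 2 = 77.

77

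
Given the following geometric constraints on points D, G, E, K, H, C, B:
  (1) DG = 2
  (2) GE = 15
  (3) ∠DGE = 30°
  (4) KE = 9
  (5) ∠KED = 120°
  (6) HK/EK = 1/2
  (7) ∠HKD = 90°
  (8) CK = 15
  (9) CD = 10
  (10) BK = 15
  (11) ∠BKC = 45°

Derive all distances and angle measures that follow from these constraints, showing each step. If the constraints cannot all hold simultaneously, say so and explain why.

The constraints are consistent.

From the given relations:
  HK = 1/2·EK = 1/2·9 ≈ 4.5

Step 1: From DG = 2, GE = 15, and ∠DGE = 30°, by the law of cosines:
  DE² = DG² + GE² - 2·DG·GE·cos(30°) = 4 + 225 - 51.96 = 177
  DE ≈ 13.31

Step 2: From CK = 15, KB = 15, and ∠CKB = 45°, by the law of cosines:
  CB² = CK² + KB² - 2·CK·KB·cos(45°) = 225 + 225 - 318.2 = 131.8
  CB ≈ 11.48

Step 3: From DE = 13.31, EK = 9, and ∠DEK = 120°, by the law of cosines:
  DK² = DE² + EK² - 2·DE·EK·cos(120°) = 177 + 81 + 119.8 = 377.8
  DK ≈ 19.44

Step 4: From DE = 13.31, DG = 2, EG = 15, by the inverse law of cosines:
  cos(∠EDG) = (DE² + DG² - EG²) / (2·DE·DG)
  ∠EDG = 145.69°

Step 5: From ED = 13.31, EG = 15, DG = 2, by the inverse law of cosines:
  cos(∠DEG) = (ED² + EG² - DG²) / (2·ED·EG)
  ∠DEG = 4.31°

Step 6: From CB = 11.48, CK = 15, BK = 15, by the inverse law of cosines:
  cos(∠BCK) = (CB² + CK² - BK²) / (2·CB·CK)
  ∠BCK = 67.5°

Step 7: From BC = 11.48, BK = 15, CK = 15, by the inverse law of cosines:
  cos(∠CBK) = (BC² + BK² - CK²) / (2·BC·BK)
  ∠CBK = 67.5°

Step 8: From DK = 19.44, KH = 4.5, and ∠DKH = 90°, by the law of cosines:
  DH² = DK² + KH² - 2·DK·KH·cos(90°) = 377.8 + 20.25 - 0 = 398
  DH ≈ 19.95

Step 9: From DC = 10, DK = 19.44, CK = 15, by the inverse law of cosines:
  cos(∠CDK) = (DC² + DK² - CK²) / (2·DC·DK)
  ∠CDK = 49.44°

Step 10: From DE = 13.31, DK = 19.44, EK = 9, by the inverse law of cosines:
  cos(∠EDK) = (DE² + DK² - EK²) / (2·DE·DK)
  ∠EDK = 23.64°

Step 11: From KC = 15, KD = 19.44, CD = 10, by the inverse law of cosines:
  cos(∠CKD) = (KC² + KD² - CD²) / (2·KC·KD)
  ∠CKD = 30.43°

Step 12: From KD = 19.44, KE = 9, DE = 13.31, by the inverse law of cosines:
  cos(∠DKE) = (KD² + KE² - DE²) / (2·KD·KE)
  ∠DKE = 36.36°

Step 13: From CD = 10, CK = 15, DK = 19.44, by the inverse law of cosines:
  cos(∠DCK) = (CD² + CK² - DK²) / (2·CD·CK)
  ∠DCK = 100.13°

Step 14: From DH = 19.95, DK = 19.44, HK = 4.5, by the inverse law of cosines:
  cos(∠HDK) = (DH² + DK² - HK²) / (2·DH·DK)
  ∠HDK = 13.04°

Step 15: From HD = 19.95, HK = 4.5, DK = 19.44, by the inverse law of cosines:
  cos(∠DHK) = (HD² + HK² - DK²) / (2·HD·HK)
  ∠DHK = 76.96°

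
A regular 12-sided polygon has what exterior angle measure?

Each exterior angle of a regular n-gon is 360 / n.
For n = 12: 360 / 12 = 30 degrees.

30 degrees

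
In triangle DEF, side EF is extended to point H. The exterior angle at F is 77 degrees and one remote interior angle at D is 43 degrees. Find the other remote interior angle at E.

angle E = 77 - 43 = 34 degrees (exterior angle theorem).

34 degrees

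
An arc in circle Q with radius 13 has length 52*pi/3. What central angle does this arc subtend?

θ = 360 × 52*pi/3 / (2π × 13) = 240° (rearranging arc length formula).

240°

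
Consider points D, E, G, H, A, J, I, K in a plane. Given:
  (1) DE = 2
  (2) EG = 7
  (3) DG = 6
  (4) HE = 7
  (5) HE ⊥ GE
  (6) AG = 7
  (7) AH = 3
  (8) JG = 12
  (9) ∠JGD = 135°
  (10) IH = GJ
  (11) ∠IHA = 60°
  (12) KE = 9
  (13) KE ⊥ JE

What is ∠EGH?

Step 1: By the law of cosines on triangle GEH: GH² = 7² + 7² − 2·7·7·cos(90°) = 98, so GH = 7·√2.
Step 2: By the inverse law of cosines on triangle EGH: cos(∠EGH) = (7² + (7·√2)² − 7²) / (2·7·7·√2) = 98/138.59 = 0.7071, so ∠EGH = 45°.

Therefore, the measure of angle ∠EGH = 45°.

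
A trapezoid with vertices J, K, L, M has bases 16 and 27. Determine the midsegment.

The midsegment of a trapezoid = (base1 + base2) / 2
midsegment = (16 + 27) / 2
midsegment = 43 / 2
midsegment = 43/2

43/2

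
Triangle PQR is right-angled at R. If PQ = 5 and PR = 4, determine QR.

QR = sqrt(5^2 - 4^2) = sqrt(9) = 3

3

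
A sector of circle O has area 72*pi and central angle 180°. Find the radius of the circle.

r² = 360 × 72*pi / (π × 180) = 144, so r = 12.

12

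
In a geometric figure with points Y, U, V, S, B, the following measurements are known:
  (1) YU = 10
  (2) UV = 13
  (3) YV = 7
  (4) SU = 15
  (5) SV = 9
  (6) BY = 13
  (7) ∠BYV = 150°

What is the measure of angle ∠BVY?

Step 1: By the law of cosines on triangle VYB: VB² = 7² + 13² − 2·7·13·cos(150°) = 375.62, so VB ≈ 19.38.
Step 2: By the inverse law of cosines on triangle BVY: cos(∠BVY) = (19.38² + 7² − 13²) / (2·19.38·7) = 255.62/271.33 = 0.9421, so ∠BVY = 19.6°.

Therefore, the measure of angle ∠BVY = 19.6°.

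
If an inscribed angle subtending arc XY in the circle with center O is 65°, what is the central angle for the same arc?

The inscribed angle theorem states that a central angle is always twice any inscribed angle that subtends the same arc.
Since the inscribed angle is 65°, the central angle = 2 × 65° = 130°.

130°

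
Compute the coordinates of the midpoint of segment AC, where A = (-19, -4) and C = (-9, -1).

The midpoint is the average of the coordinates:
x: (-19 + -9)/2 = -14
y: (-4 + -1)/2 = -5/2
Midpoint = (-14, -5/2)

(-14, -5/2)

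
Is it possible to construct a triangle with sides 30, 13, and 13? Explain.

The longest side is 30. The other two sides sum to 13 + 13 = 26.
Since 26 ≤ 30, the two shorter sides cannot reach around to close the triangle.

No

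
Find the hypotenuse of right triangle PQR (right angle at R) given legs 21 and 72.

In a right triangle, the square of the hypotenuse equals the sum of the squares of the two legs.
The legs are 21 and 72, so the hypotenuse = sqrt(441 + 5184) = sqrt(5625) = 75.

75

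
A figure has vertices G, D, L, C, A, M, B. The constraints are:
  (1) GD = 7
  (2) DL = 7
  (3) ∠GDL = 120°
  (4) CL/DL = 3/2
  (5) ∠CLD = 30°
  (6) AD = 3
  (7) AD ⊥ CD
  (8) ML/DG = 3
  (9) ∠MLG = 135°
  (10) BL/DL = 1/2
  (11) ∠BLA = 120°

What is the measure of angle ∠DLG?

Step 1: By the law of cosines on triangle LDG: LG² = 7² + 7² − 2·7·7·cos(120°) = 147, so LG = 7·√3.
Step 2: By the inverse law of cosines on triangle DLG: cos(∠DLG) = (7² + (7·√3)² − 7²) / (2·7·7·√3) = 147/169.74 = 0.866, so ∠DLG = 30°.

Therefore, the measure of angle ∠DLG = 30°.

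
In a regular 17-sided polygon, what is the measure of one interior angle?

Each interior angle of a regular n-gon is (n - 2) * 180 / n.
For n = 17: (17 - 2) * 180 / 17 = 2700/17 = 2700/17 degrees.

2700/17 degrees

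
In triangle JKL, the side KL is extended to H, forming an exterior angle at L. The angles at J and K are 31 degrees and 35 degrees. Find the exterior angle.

Exterior angle = 31 + 35 = 66 degrees (exterior angle theorem).

66 degrees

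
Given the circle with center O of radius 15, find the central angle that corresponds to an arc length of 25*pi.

Arc length L = 2πr × θ/360, so θ = 360L / (2πr).
θ = 360 × 25*pi / (2π × 15)
θ = 300°
θ = 300°

300°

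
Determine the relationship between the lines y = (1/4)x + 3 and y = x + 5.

Slope of line 1: m1 = 1/4
Slope of line 2: m2 = 1
m1 != m2 (1/4 != 1), so not parallel.
m1 * m2 = (1/4) * (1) = 1/4 != -1, so not perpendicular.
The lines are neither parallel nor perpendicular.

Neither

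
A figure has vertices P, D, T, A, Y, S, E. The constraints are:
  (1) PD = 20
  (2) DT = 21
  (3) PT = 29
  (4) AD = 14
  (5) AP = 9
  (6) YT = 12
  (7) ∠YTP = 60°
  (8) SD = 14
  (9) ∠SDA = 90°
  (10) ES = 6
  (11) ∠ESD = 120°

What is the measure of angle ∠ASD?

Step 1: By the law of cosines on triangle SDA: SA² = 14² + 14² − 2·14·14·cos(90°) = 392, so SA = 14·√2.
Step 2: By the inverse law of cosines on triangle ASD: cos(∠ASD) = ((14·√2)² + 14² − 14²) / (2·14·√2·14) = 392/554.37 = 0.7071, so ∠ASD = 45°.

Therefore, the measure of angle ∠ASD = 45°.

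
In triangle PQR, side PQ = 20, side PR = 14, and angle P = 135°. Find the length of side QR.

Law of cosines: QR^2 = 20^2 + 14^2 - 2(20)(14)cos(135°) = 280*sqrt(2) + 596, so QR = 2*sqrt(70*sqrt(2) + 149).

2*sqrt(70*sqrt(2) + 149)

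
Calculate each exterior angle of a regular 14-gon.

Each exterior angle of a regular n-gon is 360 / n.
For n = 14: 360 / 14 = 180/7 degrees.

180/7 degrees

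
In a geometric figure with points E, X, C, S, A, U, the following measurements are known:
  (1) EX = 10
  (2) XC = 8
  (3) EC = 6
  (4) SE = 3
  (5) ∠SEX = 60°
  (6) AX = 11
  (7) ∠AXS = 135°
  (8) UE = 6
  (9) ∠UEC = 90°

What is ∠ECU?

Step 1: By the law of cosines on triangle CEU: CU² = 6² + 6² − 2·6·6·cos(90°) = 72, so CU = 6·√2.
Step 2: By the inverse law of cosines on triangle ECU: cos(∠ECU) = (6² + (6·√2)² − 6²) / (2·6·6·√2) = 72/101.82 = 0.7071, so ∠ECU = 45°.

Therefore, the measure of angle ∠ECU = 45°.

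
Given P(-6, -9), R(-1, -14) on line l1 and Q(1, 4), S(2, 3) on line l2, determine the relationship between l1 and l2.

Slope of line 1: m1 = (-14 - -9)/(-1 - -6) = -5/5 = -1
Slope of line 2: m2 = (3 - 4)/(2 - 1) = -1/1 = -1
Since m1 = m2 = -1, the lines are parallel.

Parallel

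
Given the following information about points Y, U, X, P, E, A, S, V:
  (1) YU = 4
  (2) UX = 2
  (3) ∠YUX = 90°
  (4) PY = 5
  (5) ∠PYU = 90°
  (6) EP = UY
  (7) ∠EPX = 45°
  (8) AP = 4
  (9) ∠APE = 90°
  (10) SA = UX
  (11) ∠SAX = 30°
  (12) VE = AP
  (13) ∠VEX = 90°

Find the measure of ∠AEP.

From the given relations: EP = UY = 4.
Step 1: By the law of cosines on triangle EPA: EA² = 4² + 4² − 2·4·4·cos(90°) = 32, so EA = 4·√2.
Step 2: By the inverse law of cosines on triangle AEP: cos(∠AEP) = ((4·√2)² + 4² − 4²) / (2·4·√2·4) = 32/45.25 = 0.7071, so ∠AEP = 45°.

Therefore, the measure of angle ∠AEP = 45°.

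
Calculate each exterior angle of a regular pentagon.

Each exterior angle of a regular n-gon is 360 / n.
For n = 5: 360 / 5 = 72 degrees.

72 degrees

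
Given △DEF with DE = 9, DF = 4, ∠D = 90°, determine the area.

Area = (1/2)(9)(4) sin(90°) = (1/2)(9)(4)(1) = 18

18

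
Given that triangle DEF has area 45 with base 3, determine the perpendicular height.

Rearranging the area formula Area = (1/2) * base * height:
height = 2 * Area / base = 2 * 45 / 3 = 30.

30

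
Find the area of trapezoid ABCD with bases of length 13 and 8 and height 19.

Area = (13 + 8) * 19 / 2 = 399 / 2 = 399/2

399/2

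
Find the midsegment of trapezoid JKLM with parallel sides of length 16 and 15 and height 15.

midsegment = (16 + 15) / 2 = 31 / 2 = 31/2

31/2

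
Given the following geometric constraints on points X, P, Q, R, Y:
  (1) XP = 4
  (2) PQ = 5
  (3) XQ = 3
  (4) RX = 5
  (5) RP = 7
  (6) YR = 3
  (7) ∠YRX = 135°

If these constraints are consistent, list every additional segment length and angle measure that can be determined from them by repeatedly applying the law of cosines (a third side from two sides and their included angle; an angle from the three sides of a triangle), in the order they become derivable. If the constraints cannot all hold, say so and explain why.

The constraints are consistent. Derivable facts, in order:
After 1 step:
- XY ≈ 7.43
- ∠PQX = 53.13°
- ∠PRX = 34.05°
- ∠PXQ = 90°
- ∠PXR = 101.54°
- ∠QPX = 36.87°
- ∠RPX = 44.42°
After 2 steps:
- ∠RXY = 16.59°
- ∠RYX = 28.41°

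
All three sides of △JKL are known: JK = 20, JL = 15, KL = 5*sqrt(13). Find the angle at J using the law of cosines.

When all three sides of a triangle are known, the law of cosines can be rearranged to find any angle.
cos(C) = (a² + b² - c²) / (2ab) gives cos(J) = 1/2.
Taking the inverse cosine: J = 60°.

60°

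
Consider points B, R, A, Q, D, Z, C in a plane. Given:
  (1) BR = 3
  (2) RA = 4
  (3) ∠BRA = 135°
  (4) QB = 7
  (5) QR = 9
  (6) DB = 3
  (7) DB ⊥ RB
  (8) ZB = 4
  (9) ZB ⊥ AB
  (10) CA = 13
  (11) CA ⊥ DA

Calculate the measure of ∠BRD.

Step 1: By the law of cosines on triangle RBD: RD² = 3² + 3² − 2·3·3·cos(90°) = 18, so RD = 3·√2.
Step 2: By the inverse law of cosines on triangle BRD: cos(∠BRD) = (3² + (3·√2)² − 3²) / (2·3·3·√2) = 18/25.46 = 0.7071, so ∠BRD = 45°.

Therefore, the measure of angle ∠BRD = 45°.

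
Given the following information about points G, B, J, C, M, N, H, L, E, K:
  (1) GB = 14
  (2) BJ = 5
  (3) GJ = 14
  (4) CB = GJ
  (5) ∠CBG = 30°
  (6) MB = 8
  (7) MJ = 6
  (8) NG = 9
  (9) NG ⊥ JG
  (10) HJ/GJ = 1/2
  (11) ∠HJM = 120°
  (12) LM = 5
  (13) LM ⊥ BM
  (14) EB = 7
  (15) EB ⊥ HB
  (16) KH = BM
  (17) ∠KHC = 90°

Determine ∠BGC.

From the given relations: CB = GJ = 14.
Step 1: By the law of cosines on triangle GBC: GC² = 14² + 14² − 2·14·14·cos(30°) = 52.52, so GC ≈ 7.25.
Step 2: By the inverse law of cosines on triangle BGC: cos(∠BGC) = (14² + 7.25² − 14²) / (2·14·7.25) = 52.52/202.91 = 0.2588, so ∠BGC = 75°.

Therefore, the measure of angle ∠BGC = 75°.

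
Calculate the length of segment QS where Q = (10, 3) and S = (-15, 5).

The horizontal distance is |-15 - 10| = 25 and the vertical distance is |5 - 3| = 2.
By the Pythagorean theorem, d = sqrt(25^2 + 2^2) = sqrt(629).

sqrt(629)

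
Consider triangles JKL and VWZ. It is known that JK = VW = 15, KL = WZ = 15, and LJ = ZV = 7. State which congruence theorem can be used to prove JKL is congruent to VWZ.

The given information matches SSS: All three pairs of corresponding sides are equal (Side-Side-Side).

SSS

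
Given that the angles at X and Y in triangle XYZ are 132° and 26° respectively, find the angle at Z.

Let angle Z = x. Then 132 + 26 + x = 180.
x = 180 - 158 = 22 degrees.

22 degrees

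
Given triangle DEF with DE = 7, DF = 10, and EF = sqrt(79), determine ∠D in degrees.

By the inverse law of cosines: cos(D) = (DE² + DF² - EF²) / (2 × DE × DF)
cos(D) = (7² + 10² - (sqrt(79))²) / (2 × 7 × 10)
cos(D) = (49 + 100 - (79)) / 140
cos(D) = 1/2
D = arccos(1/2) = 60°

60°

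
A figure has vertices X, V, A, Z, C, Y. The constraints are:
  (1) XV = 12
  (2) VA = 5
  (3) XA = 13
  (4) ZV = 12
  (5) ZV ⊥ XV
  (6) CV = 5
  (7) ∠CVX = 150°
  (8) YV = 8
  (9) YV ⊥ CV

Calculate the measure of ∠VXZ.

Step 1: By the law of cosines on triangle XVZ: XZ² = 12² + 12² − 2·12·12·cos(90°) = 288, so XZ = 12·√2.
Step 2: By the inverse law of cosines on triangle VXZ: cos(∠VXZ) = (12² + (12·√2)² − 12²) / (2·12·12·√2) = 288/407.29 = 0.7071, so ∠VXZ = 45°.

Therefore, the measure of angle ∠VXZ = 45°.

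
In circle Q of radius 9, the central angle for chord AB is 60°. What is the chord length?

Drop a perpendicular from the center to the chord, bisecting both the chord and the central angle.
Each half-chord = r sin(θ/2) = 9 sin(30°).
The full chord = 2 × 9 × sin(30°) = 9.

9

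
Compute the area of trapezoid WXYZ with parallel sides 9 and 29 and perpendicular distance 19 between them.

Area = (9 + 29) * 19 / 2 = 722 / 2 = 361

361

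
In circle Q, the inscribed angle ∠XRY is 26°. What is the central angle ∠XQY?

Central angle = 2 × 26° = 52° (inscribed angle theorem).

52°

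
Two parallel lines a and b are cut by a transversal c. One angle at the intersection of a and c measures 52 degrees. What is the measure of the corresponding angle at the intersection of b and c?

When a transversal crosses parallel lines, angles in the same position at each intersection are called corresponding angles.
These are always equal, so the answer is 52 degrees.

52 degrees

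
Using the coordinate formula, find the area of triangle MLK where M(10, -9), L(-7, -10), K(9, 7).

The Shoelace formula computes the area from vertex coordinates by summing cross products.
For vertices (10,-9), (-7,-10), (9,7):
Signed sum = 10*-10 - -7*-9 + -7*7 - 9*-10 + 9*-9 - 10*7
= -163 + 41 + -151 = -273
Area = (1/2)|-273| = 273/2.

273/2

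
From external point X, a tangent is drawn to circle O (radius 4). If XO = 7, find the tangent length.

Let T be the point of tangency. Then OT ⊥ XT (radius ⊥ tangent).
In right triangle OTX: OX² = OT² + XT²
7² = 4² + XT²
XT² = 33, XT = sqrt(33)

sqrt(33)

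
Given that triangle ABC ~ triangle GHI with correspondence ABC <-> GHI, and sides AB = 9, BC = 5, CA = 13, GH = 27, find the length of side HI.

Similar triangles have proportional sides. Setting up the proportion:
GH / AB = HI / BC
27 / 9 = HI / 5
HI = 5 * 27 / 9 = 15.

15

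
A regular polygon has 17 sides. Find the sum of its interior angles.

The sum of interior angles of an n-sided polygon is (n - 2) * 180.
For n = 17: (17 - 2) * 180 = 15 * 180 = 2700 degrees.

2700 degrees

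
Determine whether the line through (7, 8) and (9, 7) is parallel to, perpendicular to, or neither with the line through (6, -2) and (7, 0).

Slope of line 1: m1 = (7 - 8)/(9 - 7) = -1/2 = -1/2
Slope of line 2: m2 = (0 - -2)/(7 - 6) = 2/1 = 2
Two lines are perpendicular when the product of their slopes is -1 (negative reciprocals).
m1 * m2 = (-1/2) * (2) = -1, confirming perpendicularity.

Perpendicular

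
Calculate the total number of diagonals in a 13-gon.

Total line segments between 13 vertices = C(13,2) = 78.
Subtract the 13 sides: 78 - 13 = 65 diagonals.

65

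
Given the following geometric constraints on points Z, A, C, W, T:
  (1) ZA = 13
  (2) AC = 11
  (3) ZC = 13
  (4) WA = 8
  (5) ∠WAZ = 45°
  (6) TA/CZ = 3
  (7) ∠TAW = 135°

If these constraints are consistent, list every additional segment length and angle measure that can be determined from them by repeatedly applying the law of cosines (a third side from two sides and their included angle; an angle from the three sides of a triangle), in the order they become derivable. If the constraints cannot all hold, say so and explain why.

The constraints are consistent. Derivable facts, in order:
After 1 step:
- WT ≈ 45.01
- ZW ≈ 9.27
- ∠ACZ = 64.97°
- ∠AZC = 50.06°
- ∠CAZ = 64.97°
After 2 steps:
- ∠ATW = 7.22°
- ∠AWT = 37.78°
- ∠AWZ = 97.39°
- ∠AZW = 37.61°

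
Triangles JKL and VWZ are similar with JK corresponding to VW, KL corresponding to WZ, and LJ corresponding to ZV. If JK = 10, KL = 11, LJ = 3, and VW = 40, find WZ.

Since the triangles are similar, the ratio of corresponding sides is constant.
Scale factor k = VW / JK = 40 / 10 = 4
WZ = k * KL = 4 * 11 = 44

44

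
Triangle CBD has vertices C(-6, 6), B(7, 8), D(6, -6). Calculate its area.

Using the Shoelace formula for a triangle:
Area = (1/2)|x0(y1 - y2) + x1(y2 - y0) + x2(y0 - y1)|
Area = (1/2)|-6(8 - -6) + 7(-6 - 6) + 6(6 - 8)|
Area = (1/2)|-84 + -84 + -12|
Area = (1/2)|-180|
Area = (1/2)(180)
Area = 90

90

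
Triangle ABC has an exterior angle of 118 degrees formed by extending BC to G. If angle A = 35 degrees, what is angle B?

The exterior angle theorem states that an exterior angle equals the sum of the two non-adjacent interior angles.
So 118 = 35 + angle B, which gives angle B = 118 - 35 = 83 degrees.

83 degrees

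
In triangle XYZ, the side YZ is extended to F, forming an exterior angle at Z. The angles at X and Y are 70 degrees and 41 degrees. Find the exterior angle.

By the exterior angle theorem, an exterior angle of a triangle equals the sum of the two remote interior angles.
Exterior angle = angle X + angle Y
Exterior angle = 70 + 41 = 111 degrees

111 degrees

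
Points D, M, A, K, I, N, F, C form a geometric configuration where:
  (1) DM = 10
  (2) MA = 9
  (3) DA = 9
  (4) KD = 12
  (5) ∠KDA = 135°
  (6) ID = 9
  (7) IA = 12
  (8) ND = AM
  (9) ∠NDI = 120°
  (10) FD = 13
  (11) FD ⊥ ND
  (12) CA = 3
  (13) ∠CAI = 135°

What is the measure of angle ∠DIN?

From the given relations: ND = AM = 9.
Step 1: By the law of cosines on triangle IDN: IN² = 9² + 9² − 2·9·9·cos(120°) = 243, so IN = 9·√3.
Step 2: By the inverse law of cosines on triangle DIN: cos(∠DIN) = (9² + (9·√3)² − 9²) / (2·9·9·√3) = 243/280.59 = 0.866, so ∠DIN = 30°.

Therefore, the measure of angle ∠DIN = 30°.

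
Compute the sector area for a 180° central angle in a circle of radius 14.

Sector area = π(14²)(1/2) = 98*pi

98*pi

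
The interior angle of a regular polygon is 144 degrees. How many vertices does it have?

Each interior angle of a regular n-gon is (n - 2) * 180 / n.
Setting this equal to 144:
(n - 2) * 180 / n = 144
Each exterior angle = 180 - 144 = 36 degrees.
Since exterior angles sum to 360: n = 360 / 36 = 10.

10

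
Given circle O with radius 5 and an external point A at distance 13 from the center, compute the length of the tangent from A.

The tangent, radius, and line from the external point to the center form a right triangle.
The right angle is where the tangent meets the radius.
By the Pythagorean theorem: tangent² + 5² = 13²
tangent² = 169 - 25 = 144
tangent = 12

12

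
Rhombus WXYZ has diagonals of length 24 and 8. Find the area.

Area of a rhombus = (d1 * d2) / 2
Area = (24 * 8) / 2
Area = 192 / 2
Area = 96

96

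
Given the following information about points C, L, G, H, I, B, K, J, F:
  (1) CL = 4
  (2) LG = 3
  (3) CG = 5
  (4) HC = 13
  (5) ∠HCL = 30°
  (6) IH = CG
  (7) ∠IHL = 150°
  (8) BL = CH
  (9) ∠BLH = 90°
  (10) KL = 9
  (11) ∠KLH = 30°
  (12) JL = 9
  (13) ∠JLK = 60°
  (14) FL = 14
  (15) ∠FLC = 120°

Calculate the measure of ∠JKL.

Step 1: By the law of cosines on triangle KLJ: KJ² = 9² + 9² − 2·9·9·cos(60°) = 81, so KJ = 9.
Step 2: By the inverse law of cosines on triangle JKL: cos(∠JKL) = (9² + 9² − 9²) / (2·9·9) = 81/162 = 0.5, so ∠JKL = 60°.

Therefore, the measure of angle ∠JKL = 60°.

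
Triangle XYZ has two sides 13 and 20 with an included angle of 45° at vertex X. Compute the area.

Area = (1/2) * XY * XZ * sin(X)
Area = (1/2) * 13 * 20 * sin(45°)
Area = (1/2) * 13 * 20 * sqrt(2)/2
Area = 65*sqrt(2)

65*sqrt(2)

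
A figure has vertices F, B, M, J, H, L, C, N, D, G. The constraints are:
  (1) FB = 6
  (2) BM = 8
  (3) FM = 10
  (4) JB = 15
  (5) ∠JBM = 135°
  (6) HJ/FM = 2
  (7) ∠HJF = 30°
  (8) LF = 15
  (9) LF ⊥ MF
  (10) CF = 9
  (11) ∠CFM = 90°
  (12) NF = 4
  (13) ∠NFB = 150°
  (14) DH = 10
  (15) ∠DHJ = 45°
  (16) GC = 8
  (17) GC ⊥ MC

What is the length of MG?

Step 1: By the law of cosines on triangle CFM: CM² = 9² + 10² − 2·9·10·cos(90°) = 181, so CM = √181.
Step 2: By the law of cosines on triangle MCG: MG² = √181² + 8² − 2·√181·8·cos(90°) = 245, so MG = 7·√5.

Therefore, the length of MG = 7·√5.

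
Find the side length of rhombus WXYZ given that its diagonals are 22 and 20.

Half-diagonals are 11 and 10. side = sqrt(11^2 + 10^2) = sqrt(221)

sqrt(221)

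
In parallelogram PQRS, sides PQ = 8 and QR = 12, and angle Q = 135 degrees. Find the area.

Area = 8 * 12 * sin(135°) = 96 * sqrt(2)/2 = 48*sqrt(2)

48*sqrt(2)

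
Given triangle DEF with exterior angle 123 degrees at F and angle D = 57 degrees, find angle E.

angle E = 123 - 57 = 66 degrees (exterior angle theorem).

66 degrees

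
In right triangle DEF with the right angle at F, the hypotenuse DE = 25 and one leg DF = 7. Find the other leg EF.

Rearranging the Pythagorean theorem to solve for the unknown leg:
leg^2 = hypotenuse^2 - known_leg^2 = 625 - 49 = 576
leg = sqrt(576) = 24.

24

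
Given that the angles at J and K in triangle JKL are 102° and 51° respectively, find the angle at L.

The interior angles sum to 180°: angle L = 180 - 102 - 51 = 27°.
The triangle is obtuse (angles 102°, 51°, 27°).

27 degrees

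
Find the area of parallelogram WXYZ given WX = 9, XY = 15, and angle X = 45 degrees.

Area = a * b * sin(theta)
Area = 9 * 15 * sin(45 degrees)
Area = 135 * sqrt(2)/2
Area = 135*sqrt(2)/2

135*sqrt(2)/2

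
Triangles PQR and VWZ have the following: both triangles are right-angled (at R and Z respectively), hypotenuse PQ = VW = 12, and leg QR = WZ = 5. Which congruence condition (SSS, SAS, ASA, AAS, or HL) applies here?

The given information matches HL: The hypotenuse and one leg of two right triangles are equal (Hypotenuse-Leg).

HL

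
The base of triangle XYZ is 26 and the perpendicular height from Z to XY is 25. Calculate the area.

A triangle's area is half the area of a rectangle with the same base and height.
Area = (1/2) * 26 * 25 = 325.

325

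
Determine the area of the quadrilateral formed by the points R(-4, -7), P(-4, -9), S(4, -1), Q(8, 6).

Using the Shoelace formula for a quadrilateral (vertices in order):
Area = (1/2)|sum of (x_i * y_(i+1) - x_(i+1) * y_i)|
Terms: (-4*-9 - -4*-7) = 8, (-4*-1 - 4*-9) = 40, (4*6 - 8*-1) = 32, (8*-7 - -4*6) = -32
Sum = 48
Area = (1/2)(48) = 24

24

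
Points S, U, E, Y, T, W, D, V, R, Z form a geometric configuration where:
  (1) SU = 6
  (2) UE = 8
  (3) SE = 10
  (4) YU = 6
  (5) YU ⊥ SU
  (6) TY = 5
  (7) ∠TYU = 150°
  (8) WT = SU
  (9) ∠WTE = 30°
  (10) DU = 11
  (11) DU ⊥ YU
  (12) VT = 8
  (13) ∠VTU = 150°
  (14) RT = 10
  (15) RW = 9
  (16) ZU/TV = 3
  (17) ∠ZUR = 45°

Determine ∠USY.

Step 1: By the law of cosines on triangle SUY: SY² = 6² + 6² − 2·6·6·cos(90°) = 72, so SY = 6·√2.
Step 2: By the inverse law of cosines on triangle USY: cos(∠USY) = (6² + (6·√2)² − 6²) / (2·6·6·√2) = 72/101.82 = 0.7071, so ∠USY = 45°.

Therefore, the measure of angle ∠USY = 45°.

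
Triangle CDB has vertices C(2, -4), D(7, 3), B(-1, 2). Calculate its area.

The Shoelace formula computes the area from vertex coordinates by summing cross products.
For vertices (2,-4), (7,3), (-1,2):
Signed sum = 2*3 - 7*-4 + 7*2 - -1*3 + -1*-4 - 2*2
= 34 + 17 + 0 = 51
Area = (1/2)|51| = 51/2.

51/2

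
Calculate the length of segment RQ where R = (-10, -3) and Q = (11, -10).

d = sqrt((11 - -10)^2 + (-10 - -3)^2)
d = sqrt(21^2 + -7^2)
d = sqrt(441 + 49)
d = sqrt(490) = 7*sqrt(10)

7*sqrt(10)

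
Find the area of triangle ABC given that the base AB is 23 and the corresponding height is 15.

Area = (1/2)(23)(15) = 345/2

345/2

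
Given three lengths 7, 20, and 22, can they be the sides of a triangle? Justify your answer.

Check all three triangle inequalities:
7 + 20 = 27 > 22 ✓
7 + 22 = 29 > 20 ✓
20 + 22 = 42 > 7 ✓
All conditions hold, so these sides form a valid triangle.

Yes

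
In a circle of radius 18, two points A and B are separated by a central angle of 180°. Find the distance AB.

Chord length = 2r sin(θ/2)
= 2 × 18 × sin(180°/2)
= 2 × 18 × sin(90°)
= 36

36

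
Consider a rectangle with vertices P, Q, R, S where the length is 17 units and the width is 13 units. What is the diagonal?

A rectangle's diagonal splits it into two right triangles, with the diagonal as the hypotenuse.
By the Pythagorean theorem, d^2 = 17^2 + 13^2 = 458.
Therefore d = sqrt(458).

sqrt(458)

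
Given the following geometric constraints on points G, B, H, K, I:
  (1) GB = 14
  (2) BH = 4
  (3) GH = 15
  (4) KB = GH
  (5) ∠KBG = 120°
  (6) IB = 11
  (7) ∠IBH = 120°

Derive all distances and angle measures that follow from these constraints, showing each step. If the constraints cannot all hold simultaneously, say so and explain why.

The constraints are consistent.

From the given relations:
  KB = GH = 15

Step 1: From GB = 14, BK = 15, and ∠GBK = 120°, by the law of cosines:
  GK² = GB² + BK² - 2·GB·BK·cos(120°) = 196 + 225 + 210 = 631
  GK ≈ 25.12

Step 2: From HB = 4, BI = 11, and ∠HBI = 120°, by the law of cosines:
  HI² = HB² + BI² - 2·HB·BI·cos(120°) = 16 + 121 + 44 = 181
  HI = √181

Step 3: From GB = 14, GH = 15, BH = 4, by the inverse law of cosines:
  cos(∠BGH) = (GB² + GH² - BH²) / (2·GB·GH)
  ∠BGH = 15.36°

Step 4: From BG = 14, BH = 4, GH = 15, by the inverse law of cosines:
  cos(∠GBH) = (BG² + BH² - GH²) / (2·BG·BH)
  ∠GBH = 96.67°

Step 5: From HB = 4, HG = 15, BG = 14, by the inverse law of cosines:
  cos(∠BHG) = (HB² + HG² - BG²) / (2·HB·HG)
  ∠BHG = 67.98°

Step 6: From GB = 14, GK = 25.12, BK = 15, by the inverse law of cosines:
  cos(∠BGK) = (GB² + GK² - BK²) / (2·GB·GK)
  ∠BGK = 31.14°

Step 7: From HB = 4, HI = √181, BI = 11, by the inverse law of cosines:
  cos(∠BHI) = (HB² + HI² - BI²) / (2·HB·HI)
  ∠BHI = 45.08°

Step 8: From KB = 15, KG = 25.12, BG = 14, by the inverse law of cosines:
  cos(∠BKG) = (KB² + KG² - BG²) / (2·KB·KG)
  ∠BKG = 28.86°

Step 9: From IB = 11, IH = √181, BH = 4, by the inverse law of cosines:
  cos(∠BIH) = (IB² + IH² - BH²) / (2·IB·IH)
  ∠BIH = 14.92°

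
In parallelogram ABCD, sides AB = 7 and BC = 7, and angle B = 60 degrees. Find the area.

Area = 7 * 7 * sin(60°) = 49 * sqrt(3)/2 = 49*sqrt(3)/2

49*sqrt(3)/2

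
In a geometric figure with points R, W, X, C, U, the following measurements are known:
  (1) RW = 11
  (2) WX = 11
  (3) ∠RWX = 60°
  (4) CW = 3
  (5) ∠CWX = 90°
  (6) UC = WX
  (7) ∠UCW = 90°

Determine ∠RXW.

Step 1: By the law of cosines on triangle XWR: XR² = 11² + 11² − 2·11·11·cos(60°) = 121, so XR = 11.
Step 2: By the inverse law of cosines on triangle RXW: cos(∠RXW) = (11² + 11² − 11²) / (2·11·11) = 121/242 = 0.5, so ∠RXW = 60°.

Therefore, the measure of angle ∠RXW = 60°.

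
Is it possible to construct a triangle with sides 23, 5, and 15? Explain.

No.
The triangle inequality is violated: 5 + 15 = 20 ≤ 23.
These lengths cannot form a triangle.

No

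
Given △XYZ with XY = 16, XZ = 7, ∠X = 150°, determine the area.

Area = (1/2) * XY * XZ * sin(X)
Area = (1/2) * 16 * 7 * sin(150°)
Area = (1/2) * 16 * 7 * 1/2
Area = 28

28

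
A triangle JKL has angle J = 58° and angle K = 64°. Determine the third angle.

The interior angles sum to 180°: angle L = 180 - 58 - 64 = 58°.
The triangle is acute (angles 58°, 64°, 58°).

58 degrees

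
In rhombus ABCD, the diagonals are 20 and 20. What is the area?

Area = (20 * 20) / 2 = 400 / 2 = 200

200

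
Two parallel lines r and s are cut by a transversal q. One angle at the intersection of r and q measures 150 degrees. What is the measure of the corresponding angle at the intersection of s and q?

Corresponding angles are equal: 150 degrees.

150 degrees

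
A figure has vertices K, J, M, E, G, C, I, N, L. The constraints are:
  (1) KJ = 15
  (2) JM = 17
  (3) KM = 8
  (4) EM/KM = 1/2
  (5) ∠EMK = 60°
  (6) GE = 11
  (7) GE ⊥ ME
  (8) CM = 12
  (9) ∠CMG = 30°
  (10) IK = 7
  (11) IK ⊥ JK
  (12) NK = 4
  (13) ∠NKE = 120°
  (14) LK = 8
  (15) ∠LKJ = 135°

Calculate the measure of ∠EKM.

From the given relations: EM = 1/2·KM = 1/2·8 = 4.
Step 1: By the law of cosines on triangle KME: KE² = 8² + 4² − 2·8·4·cos(60°) = 48, so KE = 4·√3.
Step 2: By the inverse law of cosines on triangle EKM: cos(∠EKM) = ((4·√3)² + 8² − 4²) / (2·4·√3·8) = 96/110.85 = 0.866, so ∠EKM = 30°.

Therefore, the measure of angle ∠EKM = 30°.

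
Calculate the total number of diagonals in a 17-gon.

The number of diagonals in an n-gon is n(n - 3)/2.
For n = 17: 17(17 - 3)/2 = 17 × 14 / 2 = 119.

119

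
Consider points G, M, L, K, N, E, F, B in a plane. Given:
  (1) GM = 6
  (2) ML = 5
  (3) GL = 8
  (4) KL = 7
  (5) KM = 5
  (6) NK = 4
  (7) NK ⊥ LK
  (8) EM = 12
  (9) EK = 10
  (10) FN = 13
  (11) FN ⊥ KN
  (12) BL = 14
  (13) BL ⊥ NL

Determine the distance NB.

Step 1: By the law of cosines on triangle LKN: LN² = 7² + 4² − 2·7·4·cos(90°) = 65, so LN = √65.
Step 2: By the law of cosines on triangle NLB: NB² = √65² + 14² − 2·√65·14·cos(90°) = 261, so NB = 3·√29.

Therefore, the length of NB = 3·√29.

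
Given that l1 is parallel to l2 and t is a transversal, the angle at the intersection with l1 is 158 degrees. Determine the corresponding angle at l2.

Corresponding angles formed by parallel lines and a transversal are equal.
The given angle is 158 degrees.
The corresponding angle = 158 degrees.

158 degrees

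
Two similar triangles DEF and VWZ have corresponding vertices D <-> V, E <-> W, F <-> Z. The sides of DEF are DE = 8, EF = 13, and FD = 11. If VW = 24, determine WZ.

k = 24/8 = 3. WZ = 3 * 13 = 39.

39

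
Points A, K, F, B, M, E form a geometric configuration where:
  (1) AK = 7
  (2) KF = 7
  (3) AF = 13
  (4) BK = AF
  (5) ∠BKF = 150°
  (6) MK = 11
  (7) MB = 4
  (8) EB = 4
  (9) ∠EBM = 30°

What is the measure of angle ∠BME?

Step 1: By the law of cosines on triangle MBE: ME² = 4² + 4² − 2·4·4·cos(30°) = 4.29, so ME ≈ 2.07.
Step 2: By the inverse law of cosines on triangle BME: cos(∠BME) = (4² + 2.07² − 4²) / (2·4·2.07) = 4.29/16.56 = 0.2588, so ∠BME = 75°.

Therefore, the measure of angle ∠BME = 75°.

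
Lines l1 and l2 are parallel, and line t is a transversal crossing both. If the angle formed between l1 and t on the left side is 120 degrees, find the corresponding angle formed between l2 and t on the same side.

When a transversal crosses parallel lines, angles in the same position at each intersection are called corresponding angles.
These are always equal, so the answer is 120 degrees.

120 degrees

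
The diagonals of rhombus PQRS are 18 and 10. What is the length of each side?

The diagonals of a rhombus bisect each other at right angles.
Half-diagonals: 18/2 = 9 and 10/2 = 5
side = sqrt(9^2 + 5^2)
side = sqrt(81 + 25)
side = sqrt(106)

sqrt(106)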